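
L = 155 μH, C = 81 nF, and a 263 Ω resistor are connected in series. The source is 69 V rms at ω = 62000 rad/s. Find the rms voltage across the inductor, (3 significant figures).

2.05 V

X_L = ωL = 9.61 Ω
X_C = 1/(ωC) = 199 Ω
Net reactance X = X_L − X_C = -190 Ω
Z = 263 − j190 Ω
|Z| = √(263² + 190²) = 324 Ω
I = V/|Z| = 213 mA
V_L = I·|Z_L| = 0.213 × 9.61 = 2.05 V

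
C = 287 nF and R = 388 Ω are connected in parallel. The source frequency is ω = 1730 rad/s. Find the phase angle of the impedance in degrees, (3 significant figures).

-10.9°

X_C = 1/(ωC) = 2010 Ω
Parallel: admittances add. Y = 1/R + jωC
Y = (0.00258 + j0.000497) S
|Y| = 0.00262 S → |Z| = 1/|Y| = 381 Ω, ∠Z = −∠Y = -10.9°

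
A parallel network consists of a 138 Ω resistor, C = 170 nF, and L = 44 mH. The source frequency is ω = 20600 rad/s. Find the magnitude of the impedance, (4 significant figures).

X_L = ωL = 906.4 Ω
X_C = 1/(ωC) = 285.6 Ω
Parallel: admittances add. Y = 1/R + 1/(jωL) + jωC
Y = (0.007246 + j0.002399) S
|Y| = 0.007633 S → |Z| = 1/|Y| = 131.0 Ω, ∠Z = −∠Y = -18.32°

131.0 Ω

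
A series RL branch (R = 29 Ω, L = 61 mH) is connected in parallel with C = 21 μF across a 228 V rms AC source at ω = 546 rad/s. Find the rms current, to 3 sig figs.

X_L = ωL = 33.3 Ω
X_C = 1/(ωC) = 87.2 Ω
Branch 1 (R+jX_L): Z₁ = 29.0 + j33.3 Ω, |Z₁| = 44.2 Ω
Branch 2 (−jX_C): Z₂ = −j87.2 Ω
Parallel: Z = Z₁Z₂/(Z₁+Z₂), |Z| = 62.9 Ω, ∠Z = 20.7°
I = V/|Z| = 228/62.9 = 3.62 A

3.62 A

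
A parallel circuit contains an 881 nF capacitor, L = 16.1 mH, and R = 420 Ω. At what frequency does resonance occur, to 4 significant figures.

ω₀ = 1/√(LC) = 1/√(0.0161 × 8.81e-07) = 8397 rad/s
f₀ = ω₀/(2π) = 1.336 kHz

1.336 kHz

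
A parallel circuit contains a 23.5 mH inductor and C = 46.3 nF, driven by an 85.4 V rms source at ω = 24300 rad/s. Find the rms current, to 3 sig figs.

53.5 mA

X_L = ωL = 571 Ω
X_C = 1/(ωC) = 889 Ω
Parallel: admittances add. Y = 1/(jωL) + jωC
Y = (0 − j0.000626) S
|Y| = 0.000626 S → |Z| = 1/|Y| = 1600 Ω, ∠Z = −∠Y = 90.0°
I = V/|Z| = 85.4/1600 = 53.5 mA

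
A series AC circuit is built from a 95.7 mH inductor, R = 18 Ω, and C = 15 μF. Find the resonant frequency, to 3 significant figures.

ω₀ = 1/√(LC) = 1/√(0.0957 × 1.5e-05) = 834.6 rad/s
f₀ = ω₀/(2π) = 133 Hz

133 Hz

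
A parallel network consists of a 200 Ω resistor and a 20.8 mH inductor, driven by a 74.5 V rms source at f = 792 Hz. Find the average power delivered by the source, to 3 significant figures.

ω = 2πf = 4976 rad/s
X_L = ωL = 104 Ω
Parallel: admittances add. Y = 1/R + 1/(jωL)
Y = (0.00500 − j0.00966) S
|Y| = 0.0109 S → |Z| = 1/|Y| = 91.9 Ω, ∠Z = −∠Y = 62.6°
I = V/|Z| = 810 mA
P = VI cos φ = 74.5 × 0.810 × cos(62.6°) = 27.8 W

27.8 W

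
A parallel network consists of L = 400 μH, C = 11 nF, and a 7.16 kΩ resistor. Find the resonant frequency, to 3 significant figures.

ω₀ = 1/√(LC) = 1/√(0.0004 × 1.1e-08) = 476700 rad/s
f₀ = ω₀/(2π) = 75.9 kHz

75.9 kHz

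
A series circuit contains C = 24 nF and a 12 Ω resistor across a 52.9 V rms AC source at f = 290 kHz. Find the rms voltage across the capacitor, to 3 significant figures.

ω = 2πf = 1.822e+06 rad/s
X_C = 1/(ωC) = 22.9 Ω
Z = 12.0 − j22.9 Ω
|Z| = √(12.0² + 22.9²) = 25.8 Ω
I = V/|Z| = 2.05 A
V_C = I·|Z_C| = 2.05 × 22.9 = 46.8 V

46.8 V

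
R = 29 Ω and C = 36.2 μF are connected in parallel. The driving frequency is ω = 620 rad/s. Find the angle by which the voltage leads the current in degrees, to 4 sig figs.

X_C = 1/(ωC) = 44.56 Ω
Parallel: admittances add. Y = 1/R + jωC
Y = (0.03448 + j0.02244) S
|Y| = 0.04114 S → |Z| = 1/|Y| = 24.31 Ω, ∠Z = −∠Y = -33.06°

-33.06°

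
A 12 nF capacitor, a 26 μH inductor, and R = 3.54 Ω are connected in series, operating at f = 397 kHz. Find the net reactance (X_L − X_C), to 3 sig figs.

31.4 Ω

ω = 2πf = 2.494e+06 rad/s
X_L = ωL = 64.9 Ω
X_C = 1/(ωC) = 33.4 Ω
X = 64.9 − 33.4 = 31.4 Ω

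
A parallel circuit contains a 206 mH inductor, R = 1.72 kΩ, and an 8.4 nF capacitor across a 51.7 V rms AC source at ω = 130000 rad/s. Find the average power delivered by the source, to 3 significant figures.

1.55 W

X_L = ωL = 26800 Ω
X_C = 1/(ωC) = 916 Ω
Parallel: admittances add. Y = 1/R + 1/(jωL) + jωC
Y = (0.000581 + j0.00105) S
|Y| = 0.00120 S → |Z| = 1/|Y| = 830 Ω, ∠Z = −∠Y = -61.1°
I = V/|Z| = 62.3 mA
P = VI cos φ = 51.7 × 0.0623 × cos(-61.1°) = 1.55 W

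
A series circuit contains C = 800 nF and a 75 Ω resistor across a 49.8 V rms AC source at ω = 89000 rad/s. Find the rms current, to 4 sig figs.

X_C = 1/(ωC) = 14.04 Ω
Z = 75.00 − j14.04 Ω
|Z| = √(75.00² + 14.04²) = 76.30 Ω
I = V/|Z| = 49.8/76.30 = 652.7 mA

652.7 mA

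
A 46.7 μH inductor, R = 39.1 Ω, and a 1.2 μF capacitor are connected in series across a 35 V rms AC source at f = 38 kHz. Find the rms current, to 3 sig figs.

878 mA

ω = 2πf = 238800 rad/s
X_L = ωL = 11.2 Ω
X_C = 1/(ωC) = 3.49 Ω
Net reactance X = X_L − X_C = 7.66 Ω
Z = 39.1 + j7.66 Ω
|Z| = √(39.1² + 7.66²) = 39.8 Ω
I = V/|Z| = 35/39.8 = 878 mA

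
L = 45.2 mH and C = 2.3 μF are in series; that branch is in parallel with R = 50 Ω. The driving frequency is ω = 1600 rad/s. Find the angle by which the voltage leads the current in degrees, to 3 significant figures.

-14.1°

X_L = ωL = 72.3 Ω
X_C = 1/(ωC) = 272 Ω
Branch 1: Z₁ = R = 50.0 Ω
Branch 2 (series LC): Z₂ = j(X_L − X_C) = −j199 Ω
Parallel: Z = Z₁Z₂/(Z₁+Z₂), |Z| = 48.5 Ω, ∠Z = -14.1°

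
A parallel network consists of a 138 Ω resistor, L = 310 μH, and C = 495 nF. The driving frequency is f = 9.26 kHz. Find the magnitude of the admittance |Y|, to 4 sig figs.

27.61 mS

ω = 2πf = 58180 rad/s
X_L = ωL = 18.04 Ω
X_C = 1/(ωC) = 34.72 Ω
Parallel: admittances add. Y = 1/R + 1/(jωL) + jωC
Y = (0.007246 − j0.02664) S
|Y| = 0.02761 S → |Z| = 1/|Y| = 36.22 Ω, ∠Z = −∠Y = 74.78°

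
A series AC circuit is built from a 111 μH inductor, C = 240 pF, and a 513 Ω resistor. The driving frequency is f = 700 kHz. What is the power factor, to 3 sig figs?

ω = 2πf = 4.398e+06 rad/s
X_L = ωL = 488 Ω
X_C = 1/(ωC) = 947 Ω
Net reactance X = X_L − X_C = -459 Ω
Z = 513 − j459 Ω
|Z| = √(513² + 459²) = 688 Ω
∠Z = arctan(-459/513) = -41.8°
cos φ = cos(-41.8°) = 0.745

0.745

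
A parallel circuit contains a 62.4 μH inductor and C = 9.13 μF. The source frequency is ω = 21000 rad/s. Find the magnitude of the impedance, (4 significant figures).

X_L = ωL = 1.310 Ω
X_C = 1/(ωC) = 5.216 Ω
Parallel: admittances add. Y = 1/(jωL) + jωC
Y = (0 − j0.5714) S
|Y| = 0.5714 S → |Z| = 1/|Y| = 1.750 Ω, ∠Z = −∠Y = 90.00°

1.750 Ω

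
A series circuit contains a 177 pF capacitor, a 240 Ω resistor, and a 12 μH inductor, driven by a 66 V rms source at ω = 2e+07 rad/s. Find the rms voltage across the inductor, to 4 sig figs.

X_L = ωL = 240.0 Ω
X_C = 1/(ωC) = 282.5 Ω
Net reactance X = X_L − X_C = -42.49 Ω
Z = 240.0 − j42.49 Ω
|Z| = √(240.0² + 42.49²) = 243.7 Ω
I = V/|Z| = 270.8 mA
V_L = I·|Z_L| = 0.2708 × 240.0 = 64.99 V

64.99 V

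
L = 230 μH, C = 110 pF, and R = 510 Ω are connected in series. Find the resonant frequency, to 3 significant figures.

1.00 MHz

ω₀ = 1/√(LC) = 1/√(0.00023 × 1.1e-10) = 6.287e+06 rad/s
f₀ = ω₀/(2π) = 1.00 MHz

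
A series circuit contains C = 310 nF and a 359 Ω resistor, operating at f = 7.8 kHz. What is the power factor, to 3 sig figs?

ω = 2πf = 49010 rad/s
X_C = 1/(ωC) = 65.8 Ω
Z = 359 − j65.8 Ω
|Z| = √(359² + 65.8²) = 365 Ω
∠Z = arctan(-65.8/359) = -10.4°
cos φ = cos(-10.4°) = 0.984

0.984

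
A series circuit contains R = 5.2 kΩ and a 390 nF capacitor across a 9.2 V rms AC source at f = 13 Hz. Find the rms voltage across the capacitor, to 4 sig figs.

9.076 V

ω = 2πf = 81.68 rad/s
X_C = 1/(ωC) = 31390 Ω
Z = 5200 − j31390 Ω
|Z| = √(5200² + 31390²) = 31820 Ω
I = V/|Z| = 289.1 μA
V_C = I·|Z_C| = 0.0002891 × 31390 = 9.076 V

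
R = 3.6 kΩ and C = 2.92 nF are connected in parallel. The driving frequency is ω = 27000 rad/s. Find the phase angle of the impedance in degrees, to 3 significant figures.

X_C = 1/(ωC) = 12700 Ω
Parallel: admittances add. Y = 1/R + jωC
Y = (0.000278 + j7.88e-05) S
|Y| = 0.000289 S → |Z| = 1/|Y| = 3460 Ω, ∠Z = −∠Y = -15.8°

-15.8°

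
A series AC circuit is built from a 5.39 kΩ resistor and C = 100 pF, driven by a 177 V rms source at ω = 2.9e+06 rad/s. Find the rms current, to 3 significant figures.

27.7 mA

X_C = 1/(ωC) = 3450 Ω
Z = 5390 − j3450 Ω
|Z| = √(5390² + 3450²) = 6400 Ω
I = V/|Z| = 177/6400 = 27.7 mA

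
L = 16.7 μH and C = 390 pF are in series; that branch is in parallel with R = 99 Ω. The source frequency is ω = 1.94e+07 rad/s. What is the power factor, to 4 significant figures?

X_L = ωL = 324.0 Ω
X_C = 1/(ωC) = 132.2 Ω
Branch 1: Z₁ = R = 99.00 Ω
Branch 2 (series LC): Z₂ = j(X_L − X_C) = j191.8 Ω
Parallel: Z = Z₁Z₂/(Z₁+Z₂), |Z| = 87.97 Ω, ∠Z = 27.30°
cos φ = cos(27.30°) = 0.8886

0.8886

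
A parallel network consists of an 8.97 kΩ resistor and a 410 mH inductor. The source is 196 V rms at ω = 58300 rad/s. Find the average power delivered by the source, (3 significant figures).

X_L = ωL = 23900 Ω
Parallel: admittances add. Y = 1/R + 1/(jωL)
Y = (0.000111 − j4.18e-05) S
|Y| = 0.000119 S → |Z| = 1/|Y| = 8400 Ω, ∠Z = −∠Y = 20.6°
I = V/|Z| = 23.3 mA
P = VI cos φ = 196 × 0.0233 × cos(20.6°) = 4.28 W

4.28 W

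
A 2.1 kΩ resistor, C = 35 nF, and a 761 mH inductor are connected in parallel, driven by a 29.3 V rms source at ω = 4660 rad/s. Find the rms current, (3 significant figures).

14.4 mA

X_L = ωL = 3550 Ω
X_C = 1/(ωC) = 6130 Ω
Parallel: admittances add. Y = 1/R + 1/(jωL) + jωC
Y = (0.000476 − j0.000119) S
|Y| = 0.000491 S → |Z| = 1/|Y| = 2040 Ω, ∠Z = −∠Y = 14.0°
I = V/|Z| = 29.3/2040 = 14.4 mA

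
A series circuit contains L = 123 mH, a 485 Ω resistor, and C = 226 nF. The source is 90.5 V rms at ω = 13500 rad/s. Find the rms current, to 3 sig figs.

X_L = ωL = 1660 Ω
X_C = 1/(ωC) = 328 Ω
Net reactance X = X_L − X_C = 1330 Ω
Z = 485 + j1330 Ω
|Z| = √(485² + 1330²) = 1420 Ω
I = V/|Z| = 90.5/1420 = 63.8 mA

63.8 mA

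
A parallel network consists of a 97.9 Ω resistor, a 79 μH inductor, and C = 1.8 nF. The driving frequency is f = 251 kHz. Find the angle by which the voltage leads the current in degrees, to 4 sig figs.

26.92°

ω = 2πf = 1.577e+06 rad/s
X_L = ωL = 124.6 Ω
X_C = 1/(ωC) = 352.3 Ω
Parallel: admittances add. Y = 1/R + 1/(jωL) + jωC
Y = (0.01021 − j0.005188) S
|Y| = 0.01146 S → |Z| = 1/|Y| = 87.29 Ω, ∠Z = −∠Y = 26.92°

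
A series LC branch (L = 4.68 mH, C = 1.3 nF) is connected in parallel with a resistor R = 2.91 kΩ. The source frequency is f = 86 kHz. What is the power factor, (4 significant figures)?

ω = 2πf = 540400 rad/s
X_L = ωL = 2529 Ω
X_C = 1/(ωC) = 1424 Ω
Branch 1: Z₁ = R = 2910 Ω
Branch 2 (series LC): Z₂ = j(X_L − X_C) = j1105 Ω
Parallel: Z = Z₁Z₂/(Z₁+Z₂), |Z| = 1033 Ω, ∠Z = 69.20°
cos φ = cos(69.20°) = 0.3551

0.3551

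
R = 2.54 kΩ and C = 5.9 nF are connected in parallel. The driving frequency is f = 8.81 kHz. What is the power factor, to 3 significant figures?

ω = 2πf = 55350 rad/s
X_C = 1/(ωC) = 3060 Ω
Parallel: admittances add. Y = 1/R + jωC
Y = (0.000394 + j0.000327) S
|Y| = 0.000512 S → |Z| = 1/|Y| = 1950 Ω, ∠Z = −∠Y = -39.7°
cos φ = cos(-39.7°) = 0.770

0.770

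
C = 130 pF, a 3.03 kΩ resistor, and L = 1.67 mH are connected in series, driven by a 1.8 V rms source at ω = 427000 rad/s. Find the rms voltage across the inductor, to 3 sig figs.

X_L = ωL = 713 Ω
X_C = 1/(ωC) = 18000 Ω
Net reactance X = X_L − X_C = -17300 Ω
Z = 3030 − j17300 Ω
|Z| = √(3030² + 17300²) = 17600 Ω
I = V/|Z| = 102 μA
V_L = I·|Z_L| = 0.000102 × 713 = 0.0731 V

0.0731 V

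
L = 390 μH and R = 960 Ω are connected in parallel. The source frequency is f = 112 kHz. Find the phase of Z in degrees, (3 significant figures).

74.0°

ω = 2πf = 703700 rad/s
X_L = ωL = 274 Ω
Parallel: admittances add. Y = 1/R + 1/(jωL)
Y = (0.00104 − j0.00364) S
|Y| = 0.00379 S → |Z| = 1/|Y| = 264 Ω, ∠Z = −∠Y = 74.0°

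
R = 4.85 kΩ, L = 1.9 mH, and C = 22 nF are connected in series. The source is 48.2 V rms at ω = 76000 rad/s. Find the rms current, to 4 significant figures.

X_L = ωL = 144.4 Ω
X_C = 1/(ωC) = 598.1 Ω
Net reactance X = X_L − X_C = -453.7 Ω
Z = 4850 − j453.7 Ω
|Z| = √(4850² + 453.7²) = 4871 Ω
I = V/|Z| = 48.2/4871 = 9.895 mA

9.895 mA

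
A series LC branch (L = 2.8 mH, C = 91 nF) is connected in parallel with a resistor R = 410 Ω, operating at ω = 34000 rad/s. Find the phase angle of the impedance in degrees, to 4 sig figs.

-60.92°

X_L = ωL = 95.20 Ω
X_C = 1/(ωC) = 323.2 Ω
Branch 1: Z₁ = R = 410.0 Ω
Branch 2 (series LC): Z₂ = j(X_L − X_C) = −j228.0 Ω
Parallel: Z = Z₁Z₂/(Z₁+Z₂), |Z| = 199.3 Ω, ∠Z = -60.92°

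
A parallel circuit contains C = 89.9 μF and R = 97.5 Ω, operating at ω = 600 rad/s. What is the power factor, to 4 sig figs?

0.1868

X_C = 1/(ωC) = 18.54 Ω
Parallel: admittances add. Y = 1/R + jωC
Y = (0.01026 + j0.05394) S
|Y| = 0.05491 S → |Z| = 1/|Y| = 18.21 Ω, ∠Z = −∠Y = -79.23°
cos φ = cos(-79.23°) = 0.1868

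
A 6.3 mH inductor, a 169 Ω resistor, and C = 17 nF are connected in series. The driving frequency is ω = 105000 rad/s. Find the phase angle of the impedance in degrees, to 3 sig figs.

30.9°

X_L = ωL = 662 Ω
X_C = 1/(ωC) = 560 Ω
Net reactance X = X_L − X_C = 101 Ω
Z = 169 + j101 Ω
|Z| = √(169² + 101²) = 197 Ω
∠Z = arctan(101/169) = 30.9°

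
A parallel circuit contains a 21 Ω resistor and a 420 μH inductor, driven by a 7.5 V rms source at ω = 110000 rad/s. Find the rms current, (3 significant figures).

X_L = ωL = 46.2 Ω
Parallel: admittances add. Y = 1/R + 1/(jωL)
Y = (0.0476 − j0.0216) S
|Y| = 0.0523 S → |Z| = 1/|Y| = 19.1 Ω, ∠Z = −∠Y = 24.4°
I = V/|Z| = 7.5/19.1 = 392 mA

392 mA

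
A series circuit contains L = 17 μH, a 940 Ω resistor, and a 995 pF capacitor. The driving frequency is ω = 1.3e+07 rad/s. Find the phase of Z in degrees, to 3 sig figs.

8.69°

X_L = ωL = 221 Ω
X_C = 1/(ωC) = 77.3 Ω
Net reactance X = X_L − X_C = 144 Ω
Z = 940 + j144 Ω
|Z| = √(940² + 144²) = 951 Ω
∠Z = arctan(144/940) = 8.69°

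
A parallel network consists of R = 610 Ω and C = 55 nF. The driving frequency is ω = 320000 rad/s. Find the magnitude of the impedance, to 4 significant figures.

X_C = 1/(ωC) = 56.82 Ω
Parallel: admittances add. Y = 1/R + jωC
Y = (0.001639 + j0.01760) S
|Y| = 0.01768 S → |Z| = 1/|Y| = 56.57 Ω, ∠Z = −∠Y = -84.68°

56.57 Ω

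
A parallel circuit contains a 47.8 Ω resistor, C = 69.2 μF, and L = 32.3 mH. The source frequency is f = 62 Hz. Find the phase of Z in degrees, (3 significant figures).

ω = 2πf = 389.6 rad/s
X_L = ωL = 12.6 Ω
X_C = 1/(ωC) = 37.1 Ω
Parallel: admittances add. Y = 1/R + 1/(jωL) + jωC
Y = (0.0209 − j0.0525) S
|Y| = 0.0565 S → |Z| = 1/|Y| = 17.7 Ω, ∠Z = −∠Y = 68.3°

68.3°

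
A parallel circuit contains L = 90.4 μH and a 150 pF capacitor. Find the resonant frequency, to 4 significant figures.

1.367 MHz

ω₀ = 1/√(LC) = 1/√(9.04e-05 × 1.5e-10) = 8.588e+06 rad/s
f₀ = ω₀/(2π) = 1.367 MHz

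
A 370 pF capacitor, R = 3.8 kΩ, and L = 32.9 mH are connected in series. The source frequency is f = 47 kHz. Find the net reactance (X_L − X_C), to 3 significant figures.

564 Ω

ω = 2πf = 295300 rad/s
X_L = ωL = 9720 Ω
X_C = 1/(ωC) = 9150 Ω
X = 9720 − 9150 = 564 Ω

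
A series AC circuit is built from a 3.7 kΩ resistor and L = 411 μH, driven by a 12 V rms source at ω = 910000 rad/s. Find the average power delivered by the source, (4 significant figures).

38.53 mW

X_L = ωL = 374.0 Ω
Z = 3700 + j374.0 Ω
|Z| = √(3700² + 374.0²) = 3719 Ω
∠Z = arctan(374.0/3700) = 5.772°
I = V/|Z| = 3.227 mA
P = VI cos φ = 12 × 0.003227 × cos(5.772°) = 38.53 mW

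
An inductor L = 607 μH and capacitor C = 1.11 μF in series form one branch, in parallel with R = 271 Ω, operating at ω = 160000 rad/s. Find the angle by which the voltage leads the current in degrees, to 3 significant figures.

X_L = ωL = 97.1 Ω
X_C = 1/(ωC) = 5.63 Ω
Branch 1: Z₁ = R = 271 Ω
Branch 2 (series LC): Z₂ = j(X_L − X_C) = j91.5 Ω
Parallel: Z = Z₁Z₂/(Z₁+Z₂), |Z| = 86.7 Ω, ∠Z = 71.3°

71.3°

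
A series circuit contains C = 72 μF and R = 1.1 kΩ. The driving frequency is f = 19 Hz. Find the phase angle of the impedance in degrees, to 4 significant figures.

-6.037°

ω = 2πf = 119.4 rad/s
X_C = 1/(ωC) = 116.3 Ω
Z = 1100 − j116.3 Ω
|Z| = √(1100² + 116.3²) = 1106 Ω
∠Z = arctan(-116.3/1100) = -6.037°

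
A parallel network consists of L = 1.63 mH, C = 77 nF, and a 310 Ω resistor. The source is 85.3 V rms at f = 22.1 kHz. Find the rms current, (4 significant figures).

601.8 mA

ω = 2πf = 138900 rad/s
X_L = ωL = 226.3 Ω
X_C = 1/(ωC) = 93.53 Ω
Parallel: admittances add. Y = 1/R + 1/(jωL) + jωC
Y = (0.003226 + j0.006274) S
|Y| = 0.007055 S → |Z| = 1/|Y| = 141.8 Ω, ∠Z = −∠Y = -62.79°
I = V/|Z| = 85.3/141.8 = 601.8 mA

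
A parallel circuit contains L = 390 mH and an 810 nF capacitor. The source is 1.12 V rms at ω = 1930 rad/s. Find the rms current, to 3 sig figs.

X_L = ωL = 753 Ω
X_C = 1/(ωC) = 640 Ω
Parallel: admittances add. Y = 1/(jωL) + jωC
Y = (0 + j0.000235) S
|Y| = 0.000235 S → |Z| = 1/|Y| = 4260 Ω, ∠Z = −∠Y = -90.0°
I = V/|Z| = 1.12/4260 = 263 μA

263 μA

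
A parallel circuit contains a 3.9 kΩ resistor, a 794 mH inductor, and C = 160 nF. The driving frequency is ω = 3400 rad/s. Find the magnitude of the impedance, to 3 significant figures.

X_L = ωL = 2700 Ω
X_C = 1/(ωC) = 1840 Ω
Parallel: admittances add. Y = 1/R + 1/(jωL) + jωC
Y = (0.000256 + j0.000174) S
|Y| = 0.000310 S → |Z| = 1/|Y| = 3230 Ω, ∠Z = −∠Y = -34.1°

3230 Ω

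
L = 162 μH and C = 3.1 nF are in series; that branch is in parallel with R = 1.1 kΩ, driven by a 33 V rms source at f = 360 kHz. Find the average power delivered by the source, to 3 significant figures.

ω = 2πf = 2.262e+06 rad/s
X_L = ωL = 366 Ω
X_C = 1/(ωC) = 143 Ω
Branch 1: Z₁ = R = 1100 Ω
Branch 2 (series LC): Z₂ = j(X_L − X_C) = j224 Ω
Parallel: Z = Z₁Z₂/(Z₁+Z₂), |Z| = 219 Ω, ∠Z = 78.5°
I = V/|Z| = 150 mA
P = VI cos φ = 33 × 0.150 × cos(78.5°) = 990 mW

990 mW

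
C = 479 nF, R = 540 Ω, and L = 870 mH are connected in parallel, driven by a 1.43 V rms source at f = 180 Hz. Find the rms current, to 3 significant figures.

2.73 mA

ω = 2πf = 1131 rad/s
X_L = ωL = 984 Ω
X_C = 1/(ωC) = 1850 Ω
Parallel: admittances add. Y = 1/R + 1/(jωL) + jωC
Y = (0.00185 − j0.000475) S
|Y| = 0.00191 S → |Z| = 1/|Y| = 523 Ω, ∠Z = −∠Y = 14.4°
I = V/|Z| = 1.43/523 = 2.73 mA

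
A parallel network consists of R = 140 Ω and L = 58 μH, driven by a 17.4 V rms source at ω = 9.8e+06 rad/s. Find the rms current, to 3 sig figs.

X_L = ωL = 568 Ω
Parallel: admittances add. Y = 1/R + 1/(jωL)
Y = (0.00714 − j0.00176) S
|Y| = 0.00736 S → |Z| = 1/|Y| = 136 Ω, ∠Z = −∠Y = 13.8°
I = V/|Z| = 17.4/136 = 128 mA

128 mA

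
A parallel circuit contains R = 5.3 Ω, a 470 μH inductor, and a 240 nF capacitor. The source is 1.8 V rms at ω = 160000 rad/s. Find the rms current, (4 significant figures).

X_L = ωL = 75.20 Ω
X_C = 1/(ωC) = 26.04 Ω
Parallel: admittances add. Y = 1/R + 1/(jωL) + jωC
Y = (0.1887 + j0.02510) S
|Y| = 0.1903 S → |Z| = 1/|Y| = 5.254 Ω, ∠Z = −∠Y = -7.578°
I = V/|Z| = 1.8/5.254 = 342.6 mA

342.6 mA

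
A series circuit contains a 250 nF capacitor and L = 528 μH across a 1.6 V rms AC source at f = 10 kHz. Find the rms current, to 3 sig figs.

ω = 2πf = 62830 rad/s
X_L = ωL = 33.2 Ω
X_C = 1/(ωC) = 63.7 Ω
Net reactance X = X_L − X_C = -30.5 Ω
Z = − j30.5 Ω
|Z| = √(0² + 30.5²) = 30.5 Ω
I = V/|Z| = 1.6/30.5 = 52.5 mA

52.5 mA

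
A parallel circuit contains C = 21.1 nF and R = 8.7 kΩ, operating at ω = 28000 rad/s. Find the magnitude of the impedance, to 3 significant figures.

X_C = 1/(ωC) = 1690 Ω
Parallel: admittances add. Y = 1/R + jωC
Y = (0.000115 + j0.000591) S
|Y| = 0.000602 S → |Z| = 1/|Y| = 1660 Ω, ∠Z = −∠Y = -79.0°

1660 Ω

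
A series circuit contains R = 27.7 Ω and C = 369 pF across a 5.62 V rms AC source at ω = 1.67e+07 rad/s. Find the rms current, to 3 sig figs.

34.1 mA

X_C = 1/(ωC) = 162 Ω
Z = 27.7 − j162 Ω
|Z| = √(27.7² + 162²) = 165 Ω
I = V/|Z| = 5.62/165 = 34.1 mA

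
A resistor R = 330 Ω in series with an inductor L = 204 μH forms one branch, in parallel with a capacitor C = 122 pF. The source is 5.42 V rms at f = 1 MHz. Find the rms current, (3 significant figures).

ω = 2πf = 6.283e+06 rad/s
X_L = ωL = 1280 Ω
X_C = 1/(ωC) = 1300 Ω
Branch 1 (R+jX_L): Z₁ = 330 + j1280 Ω, |Z₁| = 1320 Ω
Branch 2 (−jX_C): Z₂ = −j1300 Ω
Parallel: Z = Z₁Z₂/(Z₁+Z₂), |Z| = 5220 Ω, ∠Z = -10.5°
I = V/|Z| = 5.42/5220 = 1.04 mA

1.04 mA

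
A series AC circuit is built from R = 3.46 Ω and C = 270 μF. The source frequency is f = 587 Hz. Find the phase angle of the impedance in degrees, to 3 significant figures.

-16.2°

ω = 2πf = 3688 rad/s
X_C = 1/(ωC) = 1.00 Ω
Z = 3.46 − j1.00 Ω
|Z| = √(3.46² + 1.00²) = 3.60 Ω
∠Z = arctan(-1.00/3.46) = -16.2°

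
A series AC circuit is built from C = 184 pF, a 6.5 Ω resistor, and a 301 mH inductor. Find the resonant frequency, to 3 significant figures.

21.4 kHz

ω₀ = 1/√(LC) = 1/√(0.301 × 1.84e-10) = 134400 rad/s
f₀ = ω₀/(2π) = 21.4 kHz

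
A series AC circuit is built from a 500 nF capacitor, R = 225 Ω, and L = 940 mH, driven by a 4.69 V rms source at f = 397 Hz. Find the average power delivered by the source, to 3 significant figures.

2.04 mW

ω = 2πf = 2494 rad/s
X_L = ωL = 2340 Ω
X_C = 1/(ωC) = 802 Ω
Net reactance X = X_L − X_C = 1540 Ω
Z = 225 + j1540 Ω
|Z| = √(225² + 1540²) = 1560 Ω
∠Z = arctan(1540/225) = 81.7°
I = V/|Z| = 3.01 mA
P = VI cos φ = 4.69 × 0.00301 × cos(81.7°) = 2.04 mW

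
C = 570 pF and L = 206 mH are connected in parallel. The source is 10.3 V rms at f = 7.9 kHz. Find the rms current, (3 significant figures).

716 μA

ω = 2πf = 49640 rad/s
X_L = ωL = 10200 Ω
X_C = 1/(ωC) = 35300 Ω
Parallel: admittances add. Y = 1/(jωL) + jωC
Y = (0 − j6.95e-05) S
|Y| = 6.95e-05 S → |Z| = 1/|Y| = 14400 Ω, ∠Z = −∠Y = 90.0°
I = V/|Z| = 10.3/14400 = 716 μA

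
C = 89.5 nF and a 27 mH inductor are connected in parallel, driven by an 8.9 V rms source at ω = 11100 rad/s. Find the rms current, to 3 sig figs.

20.9 mA

X_L = ωL = 300 Ω
X_C = 1/(ωC) = 1010 Ω
Parallel: admittances add. Y = 1/(jωL) + jωC
Y = (0 − j0.00234) S
|Y| = 0.00234 S → |Z| = 1/|Y| = 427 Ω, ∠Z = −∠Y = 90.0°
I = V/|Z| = 8.9/427 = 20.9 mA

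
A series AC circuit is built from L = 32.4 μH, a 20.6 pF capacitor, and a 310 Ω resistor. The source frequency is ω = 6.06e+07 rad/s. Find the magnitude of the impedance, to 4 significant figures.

X_L = ωL = 1963 Ω
X_C = 1/(ωC) = 801.1 Ω
Net reactance X = X_L − X_C = 1162 Ω
Z = 310.0 + j1162 Ω
|Z| = √(310.0² + 1162²) = 1203 Ω

1203 Ω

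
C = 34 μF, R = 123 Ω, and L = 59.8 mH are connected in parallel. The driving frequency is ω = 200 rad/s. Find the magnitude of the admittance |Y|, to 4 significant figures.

X_L = ωL = 11.96 Ω
X_C = 1/(ωC) = 147.1 Ω
Parallel: admittances add. Y = 1/R + 1/(jωL) + jωC
Y = (0.008130 − j0.07681) S
|Y| = 0.07724 S → |Z| = 1/|Y| = 12.95 Ω, ∠Z = −∠Y = 83.96°

77.24 mS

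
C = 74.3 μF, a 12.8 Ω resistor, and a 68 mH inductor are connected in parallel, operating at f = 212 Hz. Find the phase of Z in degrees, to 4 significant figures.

-48.38°

ω = 2πf = 1332 rad/s
X_L = ωL = 90.58 Ω
X_C = 1/(ωC) = 10.10 Ω
Parallel: admittances add. Y = 1/R + 1/(jωL) + jωC
Y = (0.07812 + j0.08793) S
|Y| = 0.1176 S → |Z| = 1/|Y| = 8.502 Ω, ∠Z = −∠Y = -48.38°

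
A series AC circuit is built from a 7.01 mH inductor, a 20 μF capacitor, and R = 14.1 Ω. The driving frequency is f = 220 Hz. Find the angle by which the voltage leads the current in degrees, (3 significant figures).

-62.0°

ω = 2πf = 1382 rad/s
X_L = ωL = 9.69 Ω
X_C = 1/(ωC) = 36.2 Ω
Net reactance X = X_L − X_C = -26.5 Ω
Z = 14.1 − j26.5 Ω
|Z| = √(14.1² + 26.5²) = 30.0 Ω
∠Z = arctan(-26.5/14.1) = -62.0°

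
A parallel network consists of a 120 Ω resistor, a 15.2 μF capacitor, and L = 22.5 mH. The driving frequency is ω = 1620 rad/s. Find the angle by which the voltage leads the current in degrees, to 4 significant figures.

18.64°

X_L = ωL = 36.45 Ω
X_C = 1/(ωC) = 40.61 Ω
Parallel: admittances add. Y = 1/R + 1/(jωL) + jωC
Y = (0.008333 − j0.002811) S
|Y| = 0.008795 S → |Z| = 1/|Y| = 113.7 Ω, ∠Z = −∠Y = 18.64°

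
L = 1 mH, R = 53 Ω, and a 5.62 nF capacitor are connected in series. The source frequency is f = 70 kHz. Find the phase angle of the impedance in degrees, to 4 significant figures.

ω = 2πf = 439800 rad/s
X_L = ωL = 439.8 Ω
X_C = 1/(ωC) = 404.6 Ω
Net reactance X = X_L − X_C = 35.26 Ω
Z = 53.00 + j35.26 Ω
|Z| = √(53.00² + 35.26²) = 63.66 Ω
∠Z = arctan(35.26/53.00) = 33.64°

33.64°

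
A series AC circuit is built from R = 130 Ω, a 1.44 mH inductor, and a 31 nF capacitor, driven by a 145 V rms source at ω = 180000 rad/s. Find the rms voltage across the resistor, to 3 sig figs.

X_L = ωL = 259 Ω
X_C = 1/(ωC) = 179 Ω
Net reactance X = X_L − X_C = 80.0 Ω
Z = 130 + j80.0 Ω
|Z| = √(130² + 80.0²) = 153 Ω
I = V/|Z| = 950 mA
V_R = I·|Z_R| = 0.950 × 130 = 123 V

123 V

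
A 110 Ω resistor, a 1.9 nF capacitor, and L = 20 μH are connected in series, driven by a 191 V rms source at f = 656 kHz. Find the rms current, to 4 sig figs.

1.606 A

ω = 2πf = 4.122e+06 rad/s
X_L = ωL = 82.44 Ω
X_C = 1/(ωC) = 127.7 Ω
Net reactance X = X_L − X_C = -45.26 Ω
Z = 110.0 − j45.26 Ω
|Z| = √(110.0² + 45.26²) = 118.9 Ω
I = V/|Z| = 191/118.9 = 1.606 A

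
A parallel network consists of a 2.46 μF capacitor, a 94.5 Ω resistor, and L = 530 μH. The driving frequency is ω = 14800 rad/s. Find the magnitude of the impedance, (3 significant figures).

10.9 Ω

X_L = ωL = 7.84 Ω
X_C = 1/(ωC) = 27.5 Ω
Parallel: admittances add. Y = 1/R + 1/(jωL) + jωC
Y = (0.0106 − j0.0911) S
|Y| = 0.0917 S → |Z| = 1/|Y| = 10.9 Ω, ∠Z = −∠Y = 83.4°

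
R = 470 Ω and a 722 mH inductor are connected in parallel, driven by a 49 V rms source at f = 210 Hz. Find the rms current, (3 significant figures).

116 mA

ω = 2πf = 1319 rad/s
X_L = ωL = 953 Ω
Parallel: admittances add. Y = 1/R + 1/(jωL)
Y = (0.00213 − j0.00105) S
|Y| = 0.00237 S → |Z| = 1/|Y| = 421 Ω, ∠Z = −∠Y = 26.3°
I = V/|Z| = 49/421 = 116 mA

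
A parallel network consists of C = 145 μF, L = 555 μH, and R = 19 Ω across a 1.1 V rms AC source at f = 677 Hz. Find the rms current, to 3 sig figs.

220 mA

ω = 2πf = 4254 rad/s
X_L = ωL = 2.36 Ω
X_C = 1/(ωC) = 1.62 Ω
Parallel: admittances add. Y = 1/R + 1/(jωL) + jωC
Y = (0.0526 + j0.193) S
|Y| = 0.200 S → |Z| = 1/|Y| = 4.99 Ω, ∠Z = −∠Y = -74.8°
I = V/|Z| = 1.1/4.99 = 220 mA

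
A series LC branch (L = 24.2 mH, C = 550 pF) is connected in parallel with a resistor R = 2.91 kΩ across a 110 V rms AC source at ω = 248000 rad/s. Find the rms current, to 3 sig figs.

X_L = ωL = 6000 Ω
X_C = 1/(ωC) = 7330 Ω
Branch 1: Z₁ = R = 2910 Ω
Branch 2 (series LC): Z₂ = j(X_L − X_C) = −j1330 Ω
Parallel: Z = Z₁Z₂/(Z₁+Z₂), |Z| = 1210 Ω, ∠Z = -65.4°
I = V/|Z| = 110/1210 = 90.9 mA

90.9 mA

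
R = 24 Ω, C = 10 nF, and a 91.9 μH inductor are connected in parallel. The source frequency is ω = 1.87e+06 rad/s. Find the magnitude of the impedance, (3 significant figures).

22.9 Ω

X_L = ωL = 172 Ω
X_C = 1/(ωC) = 53.5 Ω
Parallel: admittances add. Y = 1/R + 1/(jωL) + jωC
Y = (0.0417 + j0.0129) S
|Y| = 0.0436 S → |Z| = 1/|Y| = 22.9 Ω, ∠Z = −∠Y = -17.2°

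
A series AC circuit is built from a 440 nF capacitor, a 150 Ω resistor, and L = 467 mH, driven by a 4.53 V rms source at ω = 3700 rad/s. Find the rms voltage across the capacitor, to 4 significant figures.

X_L = ωL = 1728 Ω
X_C = 1/(ωC) = 614.3 Ω
Net reactance X = X_L − X_C = 1114 Ω
Z = 150.0 + j1114 Ω
|Z| = √(150.0² + 1114²) = 1124 Ω
I = V/|Z| = 4.031 mA
V_C = I·|Z_C| = 0.004031 × 614.3 = 2.476 V

2.476 V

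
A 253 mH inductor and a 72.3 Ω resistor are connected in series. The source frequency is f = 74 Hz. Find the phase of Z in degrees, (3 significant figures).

ω = 2πf = 465.0 rad/s
X_L = ωL = 118 Ω
Z = 72.3 + j118 Ω
|Z| = √(72.3² + 118²) = 138 Ω
∠Z = arctan(118/72.3) = 58.4°

58.4°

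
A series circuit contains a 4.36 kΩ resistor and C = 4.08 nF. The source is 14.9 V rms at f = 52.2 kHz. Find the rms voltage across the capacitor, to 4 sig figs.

2.517 V

ω = 2πf = 328000 rad/s
X_C = 1/(ωC) = 747.3 Ω
Z = 4360 − j747.3 Ω
|Z| = √(4360² + 747.3²) = 4424 Ω
I = V/|Z| = 3.368 mA
V_C = I·|Z_C| = 0.003368 × 747.3 = 2.517 V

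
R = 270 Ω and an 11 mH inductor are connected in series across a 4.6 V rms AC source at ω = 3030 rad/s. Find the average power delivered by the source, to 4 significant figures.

X_L = ωL = 33.33 Ω
Z = 270.0 + j33.33 Ω
|Z| = √(270.0² + 33.33²) = 272.0 Ω
∠Z = arctan(33.33/270.0) = 7.037°
I = V/|Z| = 16.91 mA
P = VI cos φ = 4.6 × 0.01691 × cos(7.037°) = 77.19 mW

77.19 mW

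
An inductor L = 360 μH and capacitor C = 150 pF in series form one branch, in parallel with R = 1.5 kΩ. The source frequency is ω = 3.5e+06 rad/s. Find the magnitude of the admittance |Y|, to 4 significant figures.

X_L = ωL = 1260 Ω
X_C = 1/(ωC) = 1905 Ω
Branch 1: Z₁ = R = 1500 Ω
Branch 2 (series LC): Z₂ = j(X_L − X_C) = −j644.8 Ω
Parallel: Z = Z₁Z₂/(Z₁+Z₂), |Z| = 592.4 Ω, ∠Z = -66.74°
|Y| = 1/|Z| = 1.688 mS

1.688 mS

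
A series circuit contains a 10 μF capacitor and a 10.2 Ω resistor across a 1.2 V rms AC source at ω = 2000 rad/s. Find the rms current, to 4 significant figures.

23.52 mA

X_C = 1/(ωC) = 50.00 Ω
Z = 10.20 − j50.00 Ω
|Z| = √(10.20² + 50.00²) = 51.03 Ω
I = V/|Z| = 1.2/51.03 = 23.52 mA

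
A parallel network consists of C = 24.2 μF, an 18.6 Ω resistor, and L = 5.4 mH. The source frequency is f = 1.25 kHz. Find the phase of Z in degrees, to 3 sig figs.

ω = 2πf = 7854 rad/s
X_L = ωL = 42.4 Ω
X_C = 1/(ωC) = 5.26 Ω
Parallel: admittances add. Y = 1/R + 1/(jωL) + jωC
Y = (0.0538 + j0.166) S
|Y| = 0.175 S → |Z| = 1/|Y| = 5.72 Ω, ∠Z = −∠Y = -72.1°

-72.1°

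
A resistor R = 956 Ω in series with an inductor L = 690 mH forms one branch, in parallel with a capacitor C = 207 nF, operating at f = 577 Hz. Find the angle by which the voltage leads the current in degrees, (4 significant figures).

ω = 2πf = 3625 rad/s
X_L = ωL = 2502 Ω
X_C = 1/(ωC) = 1333 Ω
Branch 1 (R+jX_L): Z₁ = 956.0 + j2502 Ω, |Z₁| = 2678 Ω
Branch 2 (−jX_C): Z₂ = −j1333 Ω
Parallel: Z = Z₁Z₂/(Z₁+Z₂), |Z| = 2363 Ω, ∠Z = -71.64°

-71.64°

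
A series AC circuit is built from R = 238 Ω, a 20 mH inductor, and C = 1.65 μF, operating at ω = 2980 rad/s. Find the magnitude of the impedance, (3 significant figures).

X_L = ωL = 59.6 Ω
X_C = 1/(ωC) = 203 Ω
Net reactance X = X_L − X_C = -144 Ω
Z = 238 − j144 Ω
|Z| = √(238² + 144²) = 278 Ω

278 Ω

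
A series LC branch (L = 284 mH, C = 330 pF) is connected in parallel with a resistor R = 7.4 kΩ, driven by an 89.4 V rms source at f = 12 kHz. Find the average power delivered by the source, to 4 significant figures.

ω = 2πf = 75400 rad/s
X_L = ωL = 21410 Ω
X_C = 1/(ωC) = 40190 Ω
Branch 1: Z₁ = R = 7400 Ω
Branch 2 (series LC): Z₂ = j(X_L − X_C) = −j18780 Ω
Parallel: Z = Z₁Z₂/(Z₁+Z₂), |Z| = 6885 Ω, ∠Z = -21.51°
I = V/|Z| = 12.99 mA
P = VI cos φ = 89.4 × 0.01299 × cos(-21.51°) = 1.080 W

1.080 W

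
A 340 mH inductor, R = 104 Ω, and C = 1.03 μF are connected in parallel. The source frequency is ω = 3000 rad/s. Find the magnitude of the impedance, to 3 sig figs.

102 Ω

X_L = ωL = 1020 Ω
X_C = 1/(ωC) = 324 Ω
Parallel: admittances add. Y = 1/R + 1/(jωL) + jωC
Y = (0.00962 + j0.00211) S
|Y| = 0.00984 S → |Z| = 1/|Y| = 102 Ω, ∠Z = −∠Y = -12.4°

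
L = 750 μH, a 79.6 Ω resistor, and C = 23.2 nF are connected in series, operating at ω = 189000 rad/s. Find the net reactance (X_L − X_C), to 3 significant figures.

-86.3 Ω

X_L = ωL = 142 Ω
X_C = 1/(ωC) = 228 Ω
X = 142 − 228 = -86.3 Ω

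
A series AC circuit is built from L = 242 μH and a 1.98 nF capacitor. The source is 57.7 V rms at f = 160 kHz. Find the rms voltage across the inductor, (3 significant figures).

54.2 V

ω = 2πf = 1.005e+06 rad/s
X_L = ωL = 243 Ω
X_C = 1/(ωC) = 502 Ω
Net reactance X = X_L − X_C = -259 Ω
Z = − j259 Ω
|Z| = √(0² + 259²) = 259 Ω
I = V/|Z| = 223 mA
V_L = I·|Z_L| = 0.223 × 243 = 54.2 V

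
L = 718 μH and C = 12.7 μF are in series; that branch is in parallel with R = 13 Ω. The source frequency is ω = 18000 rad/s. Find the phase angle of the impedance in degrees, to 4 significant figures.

56.67°

X_L = ωL = 12.92 Ω
X_C = 1/(ωC) = 4.374 Ω
Branch 1: Z₁ = R = 13.00 Ω
Branch 2 (series LC): Z₂ = j(X_L − X_C) = j8.550 Ω
Parallel: Z = Z₁Z₂/(Z₁+Z₂), |Z| = 7.143 Ω, ∠Z = 56.67°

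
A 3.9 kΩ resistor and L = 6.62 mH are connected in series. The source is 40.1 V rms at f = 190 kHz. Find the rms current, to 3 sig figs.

ω = 2πf = 1.194e+06 rad/s
X_L = ωL = 7900 Ω
Z = 3900 + j7900 Ω
|Z| = √(3900² + 7900²) = 8810 Ω
I = V/|Z| = 40.1/8810 = 4.55 mA

4.55 mA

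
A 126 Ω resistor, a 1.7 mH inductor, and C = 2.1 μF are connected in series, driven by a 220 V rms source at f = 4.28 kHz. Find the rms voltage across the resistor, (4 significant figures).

214.8 V

ω = 2πf = 26890 rad/s
X_L = ωL = 45.72 Ω
X_C = 1/(ωC) = 17.71 Ω
Net reactance X = X_L − X_C = 28.01 Ω
Z = 126.0 + j28.01 Ω
|Z| = √(126.0² + 28.01²) = 129.1 Ω
I = V/|Z| = 1.704 A
V_R = I·|Z_R| = 1.704 × 126.0 = 214.8 V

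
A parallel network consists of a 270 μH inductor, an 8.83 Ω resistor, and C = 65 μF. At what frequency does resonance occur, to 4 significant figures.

ω₀ = 1/√(LC) = 1/√(0.00027 × 6.5e-05) = 7549 rad/s
f₀ = ω₀/(2π) = 1.201 kHz

1.201 kHz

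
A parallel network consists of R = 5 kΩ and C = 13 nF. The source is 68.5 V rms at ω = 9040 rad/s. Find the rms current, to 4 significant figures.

X_C = 1/(ωC) = 8509 Ω
Parallel: admittances add. Y = 1/R + jωC
Y = (0.0002000 + j0.0001175) S
|Y| = 0.0002320 S → |Z| = 1/|Y| = 4311 Ω, ∠Z = −∠Y = -30.44°
I = V/|Z| = 68.5/4311 = 15.89 mA

15.89 mA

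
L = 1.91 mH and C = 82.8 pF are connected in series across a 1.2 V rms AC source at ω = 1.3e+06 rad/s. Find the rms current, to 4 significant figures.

176.3 μA

X_L = ωL = 2483 Ω
X_C = 1/(ωC) = 9290 Ω
Net reactance X = X_L − X_C = -6807 Ω
Z = − j6807 Ω
|Z| = √(0² + 6807²) = 6807 Ω
I = V/|Z| = 1.2/6807 = 176.3 μA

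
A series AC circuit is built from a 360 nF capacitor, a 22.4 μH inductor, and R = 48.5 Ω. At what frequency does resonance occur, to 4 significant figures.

ω₀ = 1/√(LC) = 1/√(2.24e-05 × 3.6e-07) = 352100 rad/s
f₀ = ω₀/(2π) = 56.05 kHz

56.05 kHz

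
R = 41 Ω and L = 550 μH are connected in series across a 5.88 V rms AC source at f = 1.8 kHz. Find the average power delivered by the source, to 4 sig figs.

824.3 mW

ω = 2πf = 11310 rad/s
X_L = ωL = 6.220 Ω
Z = 41.00 + j6.220 Ω
|Z| = √(41.00² + 6.220²) = 41.47 Ω
∠Z = arctan(6.220/41.00) = 8.627°
I = V/|Z| = 141.8 mA
P = VI cos φ = 5.88 × 0.1418 × cos(8.627°) = 824.3 mW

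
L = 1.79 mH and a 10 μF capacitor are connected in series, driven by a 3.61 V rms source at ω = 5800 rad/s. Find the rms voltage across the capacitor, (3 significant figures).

X_L = ωL = 10.4 Ω
X_C = 1/(ωC) = 17.2 Ω
Net reactance X = X_L − X_C = -6.86 Ω
Z = − j6.86 Ω
|Z| = √(0² + 6.86²) = 6.86 Ω
I = V/|Z| = 526 mA
V_C = I·|Z_C| = 0.526 × 17.2 = 9.07 V

9.07 V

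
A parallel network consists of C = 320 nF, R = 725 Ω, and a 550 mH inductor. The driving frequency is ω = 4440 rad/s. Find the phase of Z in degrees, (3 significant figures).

X_L = ωL = 2440 Ω
X_C = 1/(ωC) = 704 Ω
Parallel: admittances add. Y = 1/R + 1/(jωL) + jωC
Y = (0.00138 + j0.00101) S
|Y| = 0.00171 S → |Z| = 1/|Y| = 585 Ω, ∠Z = −∠Y = -36.2°

-36.2°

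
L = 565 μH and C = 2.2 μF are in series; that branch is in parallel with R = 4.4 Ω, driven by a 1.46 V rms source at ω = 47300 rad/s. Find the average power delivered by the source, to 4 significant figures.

484.5 mW

X_L = ωL = 26.72 Ω
X_C = 1/(ωC) = 9.610 Ω
Branch 1: Z₁ = R = 4.400 Ω
Branch 2 (series LC): Z₂ = j(X_L − X_C) = j17.11 Ω
Parallel: Z = Z₁Z₂/(Z₁+Z₂), |Z| = 4.261 Ω, ∠Z = 14.42°
I = V/|Z| = 342.6 mA
P = VI cos φ = 1.46 × 0.3426 × cos(14.42°) = 484.5 mW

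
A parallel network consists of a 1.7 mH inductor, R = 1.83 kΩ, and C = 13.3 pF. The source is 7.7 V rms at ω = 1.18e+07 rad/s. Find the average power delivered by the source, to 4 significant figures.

X_L = ωL = 20060 Ω
X_C = 1/(ωC) = 6372 Ω
Parallel: admittances add. Y = 1/R + 1/(jωL) + jωC
Y = (0.0005464 + j0.0001071) S
|Y| = 0.0005568 S → |Z| = 1/|Y| = 1796 Ω, ∠Z = −∠Y = -11.09°
I = V/|Z| = 4.288 mA
P = VI cos φ = 7.7 × 0.004288 × cos(-11.09°) = 32.40 mW

32.40 mW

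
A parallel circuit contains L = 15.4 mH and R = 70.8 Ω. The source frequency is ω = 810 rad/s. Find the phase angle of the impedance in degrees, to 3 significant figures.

X_L = ωL = 12.5 Ω
Parallel: admittances add. Y = 1/R + 1/(jωL)
Y = (0.0141 − j0.0802) S
|Y| = 0.0814 S → |Z| = 1/|Y| = 12.3 Ω, ∠Z = −∠Y = 80.0°

80.0°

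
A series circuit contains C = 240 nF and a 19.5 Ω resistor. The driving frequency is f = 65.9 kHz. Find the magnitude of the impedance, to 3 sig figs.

ω = 2πf = 414100 rad/s
X_C = 1/(ωC) = 10.1 Ω
Z = 19.5 − j10.1 Ω
|Z| = √(19.5² + 10.1²) = 21.9 Ω

21.9 Ω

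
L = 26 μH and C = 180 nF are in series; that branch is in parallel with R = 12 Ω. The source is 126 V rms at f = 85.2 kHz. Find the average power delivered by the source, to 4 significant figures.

1.323 kW

ω = 2πf = 535300 rad/s
X_L = ωL = 13.92 Ω
X_C = 1/(ωC) = 10.38 Ω
Branch 1: Z₁ = R = 12.00 Ω
Branch 2 (series LC): Z₂ = j(X_L − X_C) = j3.541 Ω
Parallel: Z = Z₁Z₂/(Z₁+Z₂), |Z| = 3.396 Ω, ∠Z = 73.56°
I = V/|Z| = 37.10 A
P = VI cos φ = 126 × 37.10 × cos(73.56°) = 1.323 kW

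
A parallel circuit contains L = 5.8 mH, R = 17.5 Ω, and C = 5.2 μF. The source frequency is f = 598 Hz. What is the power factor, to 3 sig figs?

ω = 2πf = 3757 rad/s
X_L = ωL = 21.8 Ω
X_C = 1/(ωC) = 51.2 Ω
Parallel: admittances add. Y = 1/R + 1/(jωL) + jωC
Y = (0.0571 − j0.0263) S
|Y| = 0.0629 S → |Z| = 1/|Y| = 15.9 Ω, ∠Z = −∠Y = 24.8°
cos φ = cos(24.8°) = 0.908

0.908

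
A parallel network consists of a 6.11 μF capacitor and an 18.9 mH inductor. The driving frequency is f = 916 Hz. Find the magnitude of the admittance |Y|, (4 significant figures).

ω = 2πf = 5755 rad/s
X_L = ωL = 108.8 Ω
X_C = 1/(ωC) = 28.44 Ω
Parallel: admittances add. Y = 1/(jωL) + jωC
Y = (0 + j0.02597) S
|Y| = 0.02597 S → |Z| = 1/|Y| = 38.50 Ω, ∠Z = −∠Y = -90.00°

25.97 mS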